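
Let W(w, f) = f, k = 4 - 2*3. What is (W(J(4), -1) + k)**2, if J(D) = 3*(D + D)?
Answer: 9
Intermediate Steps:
J(D) = 6*D (J(D) = 3*(2*D) = 6*D)
k = -2 (k = 4 - 6 = -2)
(W(J(4), -1) + k)**2 = (-1 - 2)**2 = (-3)**2 = 9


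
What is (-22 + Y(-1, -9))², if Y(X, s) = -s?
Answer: 169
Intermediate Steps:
(-22 + Y(-1, -9))² = (-22 - 1*(-9))² = (-22 + 9)² = (-13)² = 169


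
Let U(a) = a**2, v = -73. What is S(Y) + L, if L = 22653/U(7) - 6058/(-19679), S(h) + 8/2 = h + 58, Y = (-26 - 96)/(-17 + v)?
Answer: 22475834366/43392195 ≈ 517.97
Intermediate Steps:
Y = 61/45 (Y = (-26 - 96)/(-17 - 73) = -122/(-90) = -122*(-1/90) = 61/45 ≈ 1.3556)
S(h) = 54 + h (S(h) = -4 + (h + 58) = -4 + (58 + h) = 54 + h)
L = 446085229/964271 (L = 22653/(7**2) - 6058/(-19679) = 22653/49 - 6058*(-1/19679) = 22653*(1/49) + 6058/19679 = 22653/49 + 6058/19679 = 446085229/964271 ≈ 462.61)
S(Y) + L = (54 + 61/45) + 446085229/964271 = 2491/45 + 446085229/964271 = 22475834366/43392195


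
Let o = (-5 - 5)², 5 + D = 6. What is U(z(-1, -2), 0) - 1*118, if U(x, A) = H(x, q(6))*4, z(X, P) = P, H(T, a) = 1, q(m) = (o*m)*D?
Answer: -114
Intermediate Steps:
D = 1 (D = -5 + 6 = 1)
o = 100 (o = (-10)² = 100)
q(m) = 100*m (q(m) = (100*m)*1 = 100*m)
U(x, A) = 4 (U(x, A) = 1*4 = 4)
U(z(-1, -2), 0) - 1*118 = 4 - 1*118 = 4 - 118 = -114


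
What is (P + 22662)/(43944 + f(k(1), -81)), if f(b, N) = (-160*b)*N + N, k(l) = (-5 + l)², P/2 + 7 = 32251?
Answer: 4150/11963 ≈ 0.34690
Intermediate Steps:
P = 64488 (P = -14 + 2*32251 = -14 + 64502 = 64488)
f(b, N) = N - 160*N*b (f(b, N) = -160*N*b + N = N - 160*N*b)
(P + 22662)/(43944 + f(k(1), -81)) = (64488 + 22662)/(43944 - 81*(1 - 160*(-5 + 1)²)) = 87150/(43944 - 81*(1 - 160*(-4)²)) = 87150/(43944 - 81*(1 - 160*16)) = 87150/(43944 - 81*(1 - 2560)) = 87150/(43944 - 81*(-2559)) = 87150/(43944 + 207279) = 87150/251223 = 87150*(1/251223) = 4150/11963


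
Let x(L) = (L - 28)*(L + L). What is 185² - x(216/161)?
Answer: 889000369/25921 ≈ 34297.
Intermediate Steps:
x(L) = 2*L*(-28 + L) (x(L) = (-28 + L)*(2*L) = 2*L*(-28 + L))
185² - x(216/161) = 185² - 2*216/161*(-28 + 216/161) = 34225 - 2*216*(1/161)*(-28 + 216*(1/161)) = 34225 - 2*216*(-28 + 216/161)/161 = 34225 - 2*216*(-4292)/(161*161) = 34225 - 1*(-1854144/25921) = 34225 + 1854144/25921 = 889000369/25921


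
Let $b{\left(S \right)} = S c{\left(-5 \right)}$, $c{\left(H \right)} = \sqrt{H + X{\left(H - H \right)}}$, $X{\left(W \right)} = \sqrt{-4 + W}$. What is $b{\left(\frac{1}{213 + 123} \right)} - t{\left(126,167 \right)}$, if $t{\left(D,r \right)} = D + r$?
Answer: $-293 + \frac{\sqrt{-5 + 2 i}}{336} \approx -293.0 + 0.0067819 i$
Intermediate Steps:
$c{\left(H \right)} = \sqrt{H + 2 i}$ ($c{\left(H \right)} = \sqrt{H + \sqrt{-4 + \left(H - H\right)}} = \sqrt{H + \sqrt{-4 + 0}} = \sqrt{H + \sqrt{-4}} = \sqrt{H + 2 i}$)
$b{\left(S \right)} = S \sqrt{-5 + 2 i}$
$b{\left(\frac{1}{213 + 123} \right)} - t{\left(126,167 \right)} = \frac{\sqrt{-5 + 2 i}}{213 + 123} - \left(126 + 167\right) = \frac{\sqrt{-5 + 2 i}}{336} - 293 = -293 + \frac{\sqrt{-5 + 2 i}}{336}$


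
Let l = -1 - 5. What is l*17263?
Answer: -103578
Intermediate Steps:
l = -6
l*17263 = -6*17263 = -103578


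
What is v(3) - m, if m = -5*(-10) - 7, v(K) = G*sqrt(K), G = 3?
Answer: -43 + 3*sqrt(3) ≈ -37.804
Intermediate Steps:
v(K) = 3*sqrt(K)
m = 43 (m = 50 - 7 = 43)
v(3) - m = 3*sqrt(3) - 1*43 = 3*sqrt(3) - 43 = -43 + 3*sqrt(3)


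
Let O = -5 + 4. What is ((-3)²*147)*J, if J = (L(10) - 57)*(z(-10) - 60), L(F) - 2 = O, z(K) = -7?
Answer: 4963896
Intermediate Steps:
O = -1
L(F) = 1 (L(F) = 2 - 1 = 1)
J = 3752 (J = (1 - 57)*(-7 - 60) = -56*(-67) = 3752)
((-3)²*147)*J = ((-3)²*147)*3752 = (9*147)*3752 = 1323*3752 = 4963896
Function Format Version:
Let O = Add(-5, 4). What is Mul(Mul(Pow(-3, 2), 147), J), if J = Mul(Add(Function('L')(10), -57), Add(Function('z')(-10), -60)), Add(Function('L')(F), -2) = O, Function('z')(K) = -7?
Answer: 4963896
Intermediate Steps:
O = -1
Function('L')(F) = 1 (Function('L')(F) = Add(2, -1) = 1)
J = 3752 (J = Mul(Add(1, -57), Add(-7, -60)) = Mul(-56, -67) = 3752)
Mul(Mul(Pow(-3, 2), 147), J) = Mul(Mul(Pow(-3, 2), 147), 3752) = Mul(Mul(9, 147), 3752) = Mul(1323, 3752) = 4963896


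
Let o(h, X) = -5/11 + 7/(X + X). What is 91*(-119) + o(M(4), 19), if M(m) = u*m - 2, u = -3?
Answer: -4526635/418 ≈ -10829.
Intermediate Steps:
M(m) = -2 - 3*m (M(m) = -3*m - 2 = -2 - 3*m)
o(h, X) = -5/11 + 7/(2*X) (o(h, X) = -5*1/11 + 7/((2*X)) = -5/11 + 7*(1/(2*X)) = -5/11 + 7/(2*X))
91*(-119) + o(M(4), 19) = 91*(-119) + (1/22)*(77 - 10*19)/19 = -10829 + (1/22)*(1/19)*(77 - 190) = -10829 + (1/22)*(1/19)*(-113) = -10829 - 113/418 = -4526635/418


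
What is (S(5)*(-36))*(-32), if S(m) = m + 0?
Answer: 5760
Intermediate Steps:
S(m) = m
(S(5)*(-36))*(-32) = (5*(-36))*(-32) = -180*(-32) = 5760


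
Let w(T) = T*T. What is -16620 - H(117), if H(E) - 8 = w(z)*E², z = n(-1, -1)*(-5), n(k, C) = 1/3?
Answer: -54653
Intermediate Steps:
n(k, C) = ⅓
z = -5/3 (z = (⅓)*(-5) = -5/3 ≈ -1.6667)
w(T) = T²
H(E) = 8 + 25*E²/9 (H(E) = 8 + (-5/3)²*E² = 8 + 25*E²/9)
-16620 - H(117) = -16620 - (8 + (25/9)*117²) = -16620 - (8 + (25/9)*13689) = -16620 - (8 + 38025) = -16620 - 1*38033 = -16620 - 38033 = -54653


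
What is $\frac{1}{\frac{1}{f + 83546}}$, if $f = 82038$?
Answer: $165584$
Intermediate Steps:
$\frac{1}{\frac{1}{f + 83546}} = \frac{1}{\frac{1}{82038 + 83546}} = \frac{1}{\frac{1}{165584}} = 165584$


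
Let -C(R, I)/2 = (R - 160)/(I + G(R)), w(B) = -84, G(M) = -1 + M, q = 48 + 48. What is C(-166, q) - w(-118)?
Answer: 5312/71 ≈ 74.817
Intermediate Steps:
q = 96
C(R, I) = -2*(-160 + R)/(-1 + I + R) (C(R, I) = -2*(R - 160)/(I + (-1 + R)) = -2*(-160 + R)/(-1 + I + R))
C(-166, q) - w(-118) = 2*(160 - 1*(-166))/(-1 + 96 - 166) - 1*(-84) = 2*(160 + 166)/(-71) + 84 = 2*(-1/71)*326 + 84 = -652/71 + 84 = 5312/71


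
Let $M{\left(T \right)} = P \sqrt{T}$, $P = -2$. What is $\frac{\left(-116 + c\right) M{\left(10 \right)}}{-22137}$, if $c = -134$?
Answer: $- \frac{500 \sqrt{10}}{22137} \approx -0.071425$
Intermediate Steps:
$M{\left(T \right)} = - 2 \sqrt{T}$
$\frac{\left(-116 + c\right) M{\left(10 \right)}}{-22137} = \frac{\left(-116 - 134\right) \left(- 2 \sqrt{10}\right)}{-22137} = - 250 \left(- 2 \sqrt{10}\right) \left(- \frac{1}{22137}\right) = 500 \sqrt{10} \left(- \frac{1}{22137}\right) = - \frac{500 \sqrt{10}}{22137}$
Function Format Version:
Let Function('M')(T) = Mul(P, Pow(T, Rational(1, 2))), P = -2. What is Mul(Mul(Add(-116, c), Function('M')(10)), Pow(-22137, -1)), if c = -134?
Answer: Mul(Rational(-500, 22137), Pow(10, Rational(1, 2))) ≈ -0.071425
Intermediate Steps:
Function('M')(T) = Mul(-2, Pow(T, Rational(1, 2)))
Mul(Mul(Add(-116, c), Function('M')(10)), Pow(-22137, -1)) = Mul(Mul(Add(-116, -134), Mul(-2, Pow(10, Rational(1, 2)))), Pow(-22137, -1)) = Mul(Mul(-250, Mul(-2, Pow(10, Rational(1, 2)))), Rational(-1, 22137)) = Mul(Mul(500, Pow(10, Rational(1, 2))), Rational(-1, 22137)) = Mul(Rational(-500, 22137), Pow(10, Rational(1, 2)))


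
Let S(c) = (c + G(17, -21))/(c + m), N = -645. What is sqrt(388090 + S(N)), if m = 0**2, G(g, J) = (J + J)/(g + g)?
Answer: 6*sqrt(144014372135)/3655 ≈ 622.97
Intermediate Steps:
G(g, J) = J/g (G(g, J) = (2*J)/((2*g)) = (2*J)*(1/(2*g)) = J/g)
m = 0
S(c) = (-21/17 + c)/c (S(c) = (c - 21/17)/(c + 0) = (c - 21*1/17)/c = (c - 21/17)/c = (-21/17 + c)/c)
sqrt(388090 + S(N)) = sqrt(388090 + (-21/17 - 645)/(-645)) = sqrt(388090 - 1/645*(-10986/17)) = sqrt(388090 + 3662/3655) = sqrt(1418472612/3655) = 6*sqrt(144014372135)/3655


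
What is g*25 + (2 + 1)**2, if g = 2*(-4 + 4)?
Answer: 9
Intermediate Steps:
g = 0 (g = 2*0 = 0)
g*25 + (2 + 1)**2 = 0*25 + (2 + 1)**2 = 0 + 3**2 = 0 + 9 = 9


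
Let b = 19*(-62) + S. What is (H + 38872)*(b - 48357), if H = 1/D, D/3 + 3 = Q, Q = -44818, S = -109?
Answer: -12356263317540/6403 ≈ -1.9298e+9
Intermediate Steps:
D = -134463 (D = -9 + 3*(-44818) = -9 - 134454 = -134463)
b = -1287 (b = 19*(-62) - 109 = -1178 - 109 = -1287)
H = -1/134463 (H = 1/(-134463) = -1/134463 ≈ -7.4370e-6)
(H + 38872)*(b - 48357) = (-1/134463 + 38872)*(-1287 - 48357) = (5226845735/134463)*(-49644) = -12356263317540/6403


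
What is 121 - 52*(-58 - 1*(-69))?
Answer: -451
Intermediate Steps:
121 - 52*(-58 - 1*(-69)) = 121 - 52*(-58 + 69) = 121 - 52*11 = 121 - 572 = -451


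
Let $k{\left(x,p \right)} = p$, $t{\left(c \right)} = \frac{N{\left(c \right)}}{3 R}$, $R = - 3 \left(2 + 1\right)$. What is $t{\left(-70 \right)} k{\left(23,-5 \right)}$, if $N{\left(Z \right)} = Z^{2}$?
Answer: $\frac{24500}{27} \approx 907.41$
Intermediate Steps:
$R = -9$ ($R = \left(-3\right) 3 = -9$)
$t{\left(c \right)} = - \frac{c^{2}}{27}$ ($t{\left(c \right)} = \frac{c^{2}}{3 \left(-9\right)} = \frac{c^{2}}{-27} = c^{2} \left(- \frac{1}{27}\right) = - \frac{c^{2}}{27}$)
$t{\left(-70 \right)} k{\left(23,-5 \right)} = - \frac{\left(-70\right)^{2}}{27} \left(-5\right) = \left(- \frac{1}{27}\right) 4900 \left(-5\right) = \left(- \frac{4900}{27}\right) \left(-5\right) = \frac{24500}{27}$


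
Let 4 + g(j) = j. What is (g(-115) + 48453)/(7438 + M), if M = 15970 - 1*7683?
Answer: 48334/15725 ≈ 3.0737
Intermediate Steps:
M = 8287 (M = 15970 - 7683 = 8287)
g(j) = -4 + j
(g(-115) + 48453)/(7438 + M) = ((-4 - 115) + 48453)/(7438 + 8287) = (-119 + 48453)/15725 = 48334*(1/15725) = 48334/15725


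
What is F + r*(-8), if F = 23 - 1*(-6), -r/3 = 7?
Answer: 197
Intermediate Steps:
r = -21 (r = -3*7 = -21)
F = 29 (F = 23 + 6 = 29)
F + r*(-8) = 29 - 21*(-8) = 29 + 168 = 197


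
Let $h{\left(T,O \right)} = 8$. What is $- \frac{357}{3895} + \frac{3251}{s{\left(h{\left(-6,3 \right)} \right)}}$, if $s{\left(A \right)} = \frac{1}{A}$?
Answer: $\frac{101300803}{3895} \approx 26008.0$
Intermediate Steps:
$- \frac{357}{3895} + \frac{3251}{s{\left(h{\left(-6,3 \right)} \right)}} = - \frac{357}{3895} + \frac{3251}{\frac{1}{8}} = \left(-357\right) \frac{1}{3895} + 3251 \frac{1}{\frac{1}{8}} = - \frac{357}{3895} + 3251 \cdot 8 = - \frac{357}{3895} + 26008 = \frac{101300803}{3895}$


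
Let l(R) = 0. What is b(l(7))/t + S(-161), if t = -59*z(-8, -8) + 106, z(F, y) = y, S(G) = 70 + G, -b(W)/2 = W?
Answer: -91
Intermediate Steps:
b(W) = -2*W
t = 578 (t = -59*(-8) + 106 = 472 + 106 = 578)
b(l(7))/t + S(-161) = -2*0/578 + (70 - 161) = 0*(1/578) - 91 = 0 - 91 = -91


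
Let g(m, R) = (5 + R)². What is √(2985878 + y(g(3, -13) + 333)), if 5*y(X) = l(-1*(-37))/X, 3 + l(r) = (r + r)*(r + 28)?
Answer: √11765040684445/1985 ≈ 1728.0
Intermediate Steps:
l(r) = -3 + 2*r*(28 + r) (l(r) = -3 + (r + r)*(r + 28) = -3 + (2*r)*(28 + r) = -3 + 2*r*(28 + r))
y(X) = 4807/(5*X) (y(X) = ((-3 + 2*(-1*(-37))² + 56*(-1*(-37)))/X)/5 = ((-3 + 2*37² + 56*37)/X)/5 = ((-3 + 2*1369 + 2072)/X)/5 = ((-3 + 2738 + 2072)/X)/5 = (4807/X)/5 = 4807/(5*X))
√(2985878 + y(g(3, -13) + 333)) = √(2985878 + 4807/(5*((5 - 13)² + 333))) = √(2985878 + 4807/(5*((-8)² + 333))) = √(2985878 + 4807/(5*(64 + 333))) = √(2985878 + (4807/5)/397) = √(2985878 + (4807/5)*(1/397)) = √(2985878 + 4807/1985) = √(5926972637/1985) = √11765040684445/1985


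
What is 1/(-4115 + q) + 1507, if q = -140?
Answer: 6412284/4255 ≈ 1507.0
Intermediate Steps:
1/(-4115 + q) + 1507 = 1/(-4115 - 140) + 1507 = 1/(-4255) + 1507 = -1/4255 + 1507 = 6412284/4255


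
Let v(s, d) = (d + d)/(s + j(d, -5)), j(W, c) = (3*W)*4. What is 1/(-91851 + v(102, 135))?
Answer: -287/26361192 ≈ -1.0887e-5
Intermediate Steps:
j(W, c) = 12*W
v(s, d) = 2*d/(s + 12*d) (v(s, d) = (d + d)/(s + 12*d) = (2*d)/(s + 12*d) = 2*d/(s + 12*d))
1/(-91851 + v(102, 135)) = 1/(-91851 + 2*135/(102 + 12*135)) = 1/(-91851 + 2*135/(102 + 1620)) = 1/(-91851 + 2*135/1722) = 1/(-91851 + 2*135*(1/1722)) = 1/(-91851 + 45/287) = 1/(-26361192/287) = -287/26361192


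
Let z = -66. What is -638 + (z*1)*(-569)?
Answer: 36916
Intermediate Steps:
-638 + (z*1)*(-569) = -638 - 66*1*(-569) = -638 - 66*(-569) = -638 + 37554 = 36916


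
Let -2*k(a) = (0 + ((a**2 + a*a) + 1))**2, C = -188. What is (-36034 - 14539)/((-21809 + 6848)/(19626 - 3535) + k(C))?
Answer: 1627540286/80405676625533 ≈ 2.0242e-5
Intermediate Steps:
k(a) = -(1 + 2*a**2)**2/2 (k(a) = -(0 + ((a**2 + a*a) + 1))**2/2 = -(0 + ((a**2 + a**2) + 1))**2/2 = -(0 + (2*a**2 + 1))**2/2 = -(0 + (1 + 2*a**2))**2/2 = -(1 + 2*a**2)**2/2)
(-36034 - 14539)/((-21809 + 6848)/(19626 - 3535) + k(C)) = (-36034 - 14539)/((-21809 + 6848)/(19626 - 3535) - (1 + 2*(-188)**2)**2/2) = -50573/(-14961/16091 - (1 + 2*35344)**2/2) = -50573/(-14961*1/16091 - (1 + 70688)**2/2) = -50573/(-14961/16091 - 1/2*70689**2) = -50573/(-14961/16091 - 1/2*4996934721) = -50573/(-14961/16091 - 4996934721/2) = -50573/(-80405676625533/32182) = -50573*(-32182/80405676625533) = 1627540286/80405676625533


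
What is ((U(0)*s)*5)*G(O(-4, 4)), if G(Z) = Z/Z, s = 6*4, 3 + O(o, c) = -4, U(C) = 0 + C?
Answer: 0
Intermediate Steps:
U(C) = C
O(o, c) = -7 (O(o, c) = -3 - 4 = -7)
s = 24
G(Z) = 1
((U(0)*s)*5)*G(O(-4, 4)) = ((0*24)*5)*1 = (0*5)*1 = 0*1 = 0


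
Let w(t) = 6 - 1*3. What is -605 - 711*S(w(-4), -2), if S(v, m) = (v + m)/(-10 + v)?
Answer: -3524/7 ≈ -503.43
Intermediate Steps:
w(t) = 3 (w(t) = 6 - 3 = 3)
S(v, m) = (m + v)/(-10 + v)
-605 - 711*S(w(-4), -2) = -605 - 711*(-2 + 3)/(-10 + 3) = -605 - 711/(-7) = -605 - (-711)/7 = -605 - 711*(-⅐) = -605 + 711/7 = -3524/7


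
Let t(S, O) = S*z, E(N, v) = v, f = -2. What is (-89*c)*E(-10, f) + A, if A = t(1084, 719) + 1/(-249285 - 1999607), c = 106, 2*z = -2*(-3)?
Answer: 49745491039/2248892 ≈ 22120.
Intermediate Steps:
z = 3 (z = (-2*(-3))/2 = (½)*6 = 3)
t(S, O) = 3*S (t(S, O) = S*3 = 3*S)
A = 7313396783/2248892 (A = 3*1084 + 1/(-249285 - 1999607) = 3252 + 1/(-2248892) = 3252 - 1/2248892 = 7313396783/2248892 ≈ 3252.0)
(-89*c)*E(-10, f) + A = -89*106*(-2) + 7313396783/2248892 = -9434*(-2) + 7313396783/2248892 = 18868 + 7313396783/2248892 = 49745491039/2248892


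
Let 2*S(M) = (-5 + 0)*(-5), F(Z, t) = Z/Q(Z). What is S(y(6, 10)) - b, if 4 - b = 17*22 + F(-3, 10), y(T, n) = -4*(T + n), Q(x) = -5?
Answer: 3831/10 ≈ 383.10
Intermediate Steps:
y(T, n) = -4*T - 4*n
F(Z, t) = -Z/5 (F(Z, t) = Z/(-5) = Z*(-⅕) = -Z/5)
S(M) = 25/2 (S(M) = ((-5 + 0)*(-5))/2 = (-5*(-5))/2 = (½)*25 = 25/2)
b = -1853/5 (b = 4 - (17*22 - ⅕*(-3)) = 4 - (374 + ⅗) = 4 - 1*1873/5 = 4 - 1873/5 = -1853/5 ≈ -370.60)
S(y(6, 10)) - b = 25/2 - 1*(-1853/5) = 25/2 + 1853/5 = 3831/10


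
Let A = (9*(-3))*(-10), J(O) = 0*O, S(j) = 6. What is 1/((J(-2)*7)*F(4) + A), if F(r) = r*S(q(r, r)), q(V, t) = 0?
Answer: 1/270 ≈ 0.0037037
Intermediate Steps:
J(O) = 0
F(r) = 6*r (F(r) = r*6 = 6*r)
A = 270 (A = -27*(-10) = 270)
1/((J(-2)*7)*F(4) + A) = 1/((0*7)*(6*4) + 270) = 1/(0*24 + 270) = 1/(0 + 270) = 1/270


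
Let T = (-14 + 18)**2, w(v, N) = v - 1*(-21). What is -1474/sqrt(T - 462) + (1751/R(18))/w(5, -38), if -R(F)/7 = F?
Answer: -1751/3276 + 737*I*sqrt(446)/223 ≈ -0.53449 + 69.796*I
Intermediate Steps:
w(v, N) = 21 + v (w(v, N) = v + 21 = 21 + v)
T = 16 (T = 4**2 = 16)
R(F) = -7*F
-1474/sqrt(T - 462) + (1751/R(18))/w(5, -38) = -1474/sqrt(16 - 462) + (1751/((-7*18)))/(21 + 5) = -1474*(-I*sqrt(446)/446) + (1751/(-126))/26 = -1474*(-I*sqrt(446)/446) + (1751*(-1/126))*(1/26) = -(-737)*I*sqrt(446)/223 - 1751/126*1/26 = 737*I*sqrt(446)/223 - 1751/3276 = -1751/3276 + 737*I*sqrt(446)/223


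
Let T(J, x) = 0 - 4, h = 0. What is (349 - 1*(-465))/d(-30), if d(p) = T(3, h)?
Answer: -407/2 ≈ -203.50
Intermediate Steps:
T(J, x) = -4
d(p) = -4
(349 - 1*(-465))/d(-30) = (349 - 1*(-465))/(-4) = (349 + 465)*(-1/4) = 814*(-1/4) = -407/2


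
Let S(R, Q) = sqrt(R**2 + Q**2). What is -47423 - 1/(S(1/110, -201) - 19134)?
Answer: -210057409500287677/4429441615499 + 110*sqrt(488852101)/4429441615499 ≈ -47423.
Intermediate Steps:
S(R, Q) = sqrt(Q**2 + R**2)
-47423 - 1/(S(1/110, -201) - 19134) = -47423 - 1/(sqrt((-201)**2 + (1/110)**2) - 19134) = -47423 - 1/(sqrt(40401 + (1/110)**2) - 19134) = -47423 - 1/(sqrt(40401 + 1/12100) - 19134) = -47423 - 1/(sqrt(488852101/12100) - 19134) = -47423 - 1/(sqrt(488852101)/110 - 19134) = -47423 - 1/(-19134 + sqrt(488852101)/110)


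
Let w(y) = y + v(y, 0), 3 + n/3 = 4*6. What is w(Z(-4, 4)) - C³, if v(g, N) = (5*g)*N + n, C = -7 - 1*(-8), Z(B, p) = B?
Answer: 58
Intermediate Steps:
n = 63 (n = -9 + 3*(4*6) = -9 + 3*24 = -9 + 72 = 63)
C = 1 (C = -7 + 8 = 1)
v(g, N) = 63 + 5*N*g (v(g, N) = (5*g)*N + 63 = 5*N*g + 63 = 63 + 5*N*g)
w(y) = 63 + y (w(y) = y + (63 + 5*0*y) = y + (63 + 0) = y + 63 = 63 + y)
w(Z(-4, 4)) - C³ = (63 - 4) - 1*1³ = 59 - 1*1 = 59 - 1 = 58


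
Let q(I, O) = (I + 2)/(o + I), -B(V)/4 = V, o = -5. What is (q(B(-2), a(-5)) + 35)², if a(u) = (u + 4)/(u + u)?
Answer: 13225/9 ≈ 1469.4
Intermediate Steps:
a(u) = (4 + u)/(2*u) (a(u) = (4 + u)/((2*u)) = (4 + u)*(1/(2*u)) = (4 + u)/(2*u))
B(V) = -4*V
q(I, O) = (2 + I)/(-5 + I) (q(I, O) = (I + 2)/(-5 + I) = (2 + I)/(-5 + I))
(q(B(-2), a(-5)) + 35)² = ((2 - 4*(-2))/(-5 - 4*(-2)) + 35)² = ((2 + 8)/(-5 + 8) + 35)² = (10/3 + 35)² = (115/3)² = 13225/9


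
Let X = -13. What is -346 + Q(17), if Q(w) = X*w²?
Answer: -4103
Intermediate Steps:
Q(w) = -13*w²
-346 + Q(17) = -346 - 13*17² = -346 - 13*289 = -346 - 3757 = -4103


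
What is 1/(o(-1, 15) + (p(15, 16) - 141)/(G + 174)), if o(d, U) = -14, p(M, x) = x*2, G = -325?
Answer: -151/2005 ≈ -0.075312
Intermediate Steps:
p(M, x) = 2*x
1/(o(-1, 15) + (p(15, 16) - 141)/(G + 174)) = 1/(-14 + (2*16 - 141)/(-325 + 174)) = 1/(-14 + (32 - 141)/(-151)) = 1/(-14 - 109*(-1/151)) = 1/(-14 + 109/151) = 1/(-2005/151) = -151/2005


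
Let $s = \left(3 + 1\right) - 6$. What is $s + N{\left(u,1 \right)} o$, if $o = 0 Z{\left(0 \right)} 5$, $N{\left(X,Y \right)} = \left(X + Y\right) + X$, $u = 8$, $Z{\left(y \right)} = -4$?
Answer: $-2$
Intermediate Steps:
$N{\left(X,Y \right)} = Y + 2 X$
$o = 0$ ($o = 0 \left(-4\right) 5 = 0 \cdot 5 = 0$)
$s = -2$ ($s = 4 - 6 = -2$)
$s + N{\left(u,1 \right)} o = -2 + \left(1 + 2 \cdot 8\right) 0 = -2 + \left(1 + 16\right) 0 = -2 + 17 \cdot 0 = -2 + 0 = -2$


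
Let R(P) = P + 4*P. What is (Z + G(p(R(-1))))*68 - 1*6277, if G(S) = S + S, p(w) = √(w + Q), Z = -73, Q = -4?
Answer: -11241 + 408*I ≈ -11241.0 + 408.0*I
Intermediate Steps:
R(P) = 5*P
p(w) = √(-4 + w) (p(w) = √(w - 4) = √(-4 + w))
G(S) = 2*S
(Z + G(p(R(-1))))*68 - 1*6277 = (-73 + 2*√(-4 + 5*(-1)))*68 - 1*6277 = (-73 + 2*√(-4 - 5))*68 - 6277 = (-73 + 2*√(-9))*68 - 6277 = (-73 + 2*(3*I))*68 - 6277 = (-73 + 6*I)*68 - 6277 = (-4964 + 408*I) - 6277 = -11241 + 408*I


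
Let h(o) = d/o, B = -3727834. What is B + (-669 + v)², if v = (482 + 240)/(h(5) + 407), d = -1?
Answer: -3395203169402/1034289 ≈ -3.2826e+6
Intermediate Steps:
h(o) = -1/o
v = 1805/1017 (v = (482 + 240)/(-1/5 + 407) = 722/(-1*⅕ + 407) = 722/(-⅕ + 407) = 722/(2034/5) = 722*(5/2034) = 1805/1017 ≈ 1.7748)
B + (-669 + v)² = -3727834 + (-669 + 1805/1017)² = -3727834 + (-678568/1017)² = -3727834 + 460454530624/1034289 = -3395203169402/1034289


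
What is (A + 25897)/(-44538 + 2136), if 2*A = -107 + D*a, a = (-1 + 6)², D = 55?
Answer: -26531/42402 ≈ -0.62570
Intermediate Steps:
a = 25 (a = 5² = 25)
A = 634 (A = (-107 + 55*25)/2 = (-107 + 1375)/2 = (½)*1268 = 634)
(A + 25897)/(-44538 + 2136) = (634 + 25897)/(-44538 + 2136) = 26531/(-42402) = 26531*(-1/42402) = -26531/42402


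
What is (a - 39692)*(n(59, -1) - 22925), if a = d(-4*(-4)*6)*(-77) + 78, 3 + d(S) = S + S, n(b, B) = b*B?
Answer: 1244974328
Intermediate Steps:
n(b, B) = B*b
d(S) = -3 + 2*S (d(S) = -3 + (S + S) = -3 + 2*S)
a = -14475 (a = (-3 + 2*(-4*(-4)*6))*(-77) + 78 = (-3 + 2*(16*6))*(-77) + 78 = (-3 + 2*96)*(-77) + 78 = (-3 + 192)*(-77) + 78 = 189*(-77) + 78 = -14553 + 78 = -14475)
(a - 39692)*(n(59, -1) - 22925) = (-14475 - 39692)*(-1*59 - 22925) = -54167*(-59 - 22925) = -54167*(-22984) = 1244974328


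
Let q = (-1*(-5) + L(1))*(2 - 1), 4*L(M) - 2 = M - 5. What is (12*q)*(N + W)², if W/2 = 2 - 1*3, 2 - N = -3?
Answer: 486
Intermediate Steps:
N = 5 (N = 2 - 1*(-3) = 2 + 3 = 5)
L(M) = -¾ + M/4 (L(M) = ½ + (M - 5)/4 = ½ + (-5 + M)/4 = ½ + (-5/4 + M/4) = -¾ + M/4)
W = -2 (W = 2*(2 - 1*3) = 2*(2 - 3) = 2*(-1) = -2)
q = 9/2 (q = (-1*(-5) + (-¾ + (¼)*1))*(2 - 1) = (5 + (-¾ + ¼))*1 = (5 - ½)*1 = (9/2)*1 = 9/2 ≈ 4.5000)
(12*q)*(N + W)² = (12*(9/2))*(5 - 2)² = 54*3² = 54*9 = 486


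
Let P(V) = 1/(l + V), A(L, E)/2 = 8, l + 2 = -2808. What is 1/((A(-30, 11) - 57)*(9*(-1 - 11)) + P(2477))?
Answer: 333/1474523 ≈ 0.00022584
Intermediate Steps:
l = -2810 (l = -2 - 2808 = -2810)
A(L, E) = 16 (A(L, E) = 2*8 = 16)
P(V) = 1/(-2810 + V)
1/((A(-30, 11) - 57)*(9*(-1 - 11)) + P(2477)) = 1/((16 - 57)*(9*(-1 - 11)) + 1/(-2810 + 2477)) = 1/(-369*(-12) + 1/(-333)) = 1/(-41*(-108) - 1/333) = 1/(4428 - 1/333) = 1/(1474523/333) = 333/1474523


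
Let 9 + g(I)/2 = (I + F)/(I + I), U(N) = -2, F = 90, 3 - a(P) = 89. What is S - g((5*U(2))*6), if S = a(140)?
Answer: -135/2 ≈ -67.500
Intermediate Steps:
a(P) = -86 (a(P) = 3 - 1*89 = 3 - 89 = -86)
S = -86
g(I) = -18 + (90 + I)/I (g(I) = -18 + 2*((I + 90)/(I + I)) = -18 + 2*((90 + I)/((2*I))) = -18 + 2*((90 + I)*(1/(2*I))) = -18 + 2*((90 + I)/(2*I)) = -18 + (90 + I)/I)
S - g((5*U(2))*6) = -86 - (-17 + 90/(((5*(-2))*6))) = -86 - (-17 + 90/((-10*6))) = -86 - (-17 + 90/(-60)) = -86 - (-17 + 90*(-1/60)) = -86 - (-17 - 3/2) = -86 - 1*(-37/2) = -86 + 37/2 = -135/2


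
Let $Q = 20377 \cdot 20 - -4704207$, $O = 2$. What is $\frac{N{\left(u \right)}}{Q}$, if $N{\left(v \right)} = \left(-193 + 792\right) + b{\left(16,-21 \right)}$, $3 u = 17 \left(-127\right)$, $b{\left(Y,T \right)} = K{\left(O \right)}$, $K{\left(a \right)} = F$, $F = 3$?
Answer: $\frac{602}{5111747} \approx 0.00011777$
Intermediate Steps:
$Q = 5111747$ ($Q = 407540 + 4704207 = 5111747$)
$K{\left(a \right)} = 3$
$b{\left(Y,T \right)} = 3$
$u = - \frac{2159}{3}$ ($u = \frac{17 \left(-127\right)}{3} = \frac{1}{3} \left(-2159\right) = - \frac{2159}{3} \approx -719.67$)
$N{\left(v \right)} = 602$ ($N{\left(v \right)} = \left(-193 + 792\right) + 3 = 599 + 3 = 602$)
$\frac{N{\left(u \right)}}{Q} = \frac{602}{5111747}$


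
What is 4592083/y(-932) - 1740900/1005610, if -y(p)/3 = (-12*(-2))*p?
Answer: 450102323203/6748045344 ≈ 66.701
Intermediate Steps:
y(p) = -72*p (y(p) = -3*(-12*(-2))*p = -72*p)
4592083/y(-932) - 1740900/1005610 = 4592083/((-72*(-932))) - 1740900/1005610 = 4592083/67104 - 1740900*1/1005610 = 4592083*(1/67104) - 174090/100561 = 4592083/67104 - 174090/100561 = 450102323203/6748045344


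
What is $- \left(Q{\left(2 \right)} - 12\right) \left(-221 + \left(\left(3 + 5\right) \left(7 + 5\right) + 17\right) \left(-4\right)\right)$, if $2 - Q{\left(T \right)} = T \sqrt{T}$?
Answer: $-6730 - 1346 \sqrt{2} \approx -8633.5$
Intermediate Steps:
$Q{\left(T \right)} = 2 - T^{\frac{3}{2}}$ ($Q{\left(T \right)} = 2 - T \sqrt{T} = 2 - T^{\frac{3}{2}}$)
$- \left(Q{\left(2 \right)} - 12\right) \left(-221 + \left(\left(3 + 5\right) \left(7 + 5\right) + 17\right) \left(-4\right)\right) = - \left(\left(2 - 2^{\frac{3}{2}}\right) - 12\right) \left(-221 + \left(\left(3 + 5\right) \left(7 + 5\right) + 17\right) \left(-4\right)\right) = - \left(\left(2 - 2 \sqrt{2}\right) - 12\right) \left(-221 + \left(8 \cdot 12 + 17\right) \left(-4\right)\right) = - \left(\left(2 - 2 \sqrt{2}\right) - 12\right) \left(-221 + \left(96 + 17\right) \left(-4\right)\right) = - \left(-10 - 2 \sqrt{2}\right) \left(-221 + 113 \left(-4\right)\right) = - \left(-10 - 2 \sqrt{2}\right) \left(-221 - 452\right) = - \left(-10 - 2 \sqrt{2}\right) \left(-673\right) = - (6730 + 1346 \sqrt{2}) = -6730 - 1346 \sqrt{2}$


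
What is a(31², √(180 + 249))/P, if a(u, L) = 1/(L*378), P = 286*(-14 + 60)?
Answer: √429/2133403272 ≈ 9.7086e-9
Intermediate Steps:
P = 13156 (P = 286*46 = 13156)
a(u, L) = 1/(378*L)
a(31², √(180 + 249))/P = (1/(378*(√(180 + 249))))/13156 = (1/(378*(√429)))*(1/13156) = ((√429/429)/378)*(1/13156) = (√429/162162)*(1/13156) = √429/2133403272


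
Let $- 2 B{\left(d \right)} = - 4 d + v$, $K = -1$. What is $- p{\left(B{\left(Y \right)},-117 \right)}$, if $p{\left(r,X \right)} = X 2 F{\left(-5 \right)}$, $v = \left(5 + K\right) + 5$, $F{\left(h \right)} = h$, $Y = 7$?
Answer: $-1170$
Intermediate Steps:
$v = 9$ ($v = \left(5 - 1\right) + 5 = 4 + 5 = 9$)
$B{\left(d \right)} = - \frac{9}{2} + 2 d$ ($B{\left(d \right)} = - \frac{- 4 d + 9}{2} = - \frac{9 - 4 d}{2} = - \frac{9}{2} + 2 d$)
$p{\left(r,X \right)} = - 10 X$ ($p{\left(r,X \right)} = X 2 \left(-5\right) = 2 X \left(-5\right) = - 10 X$)
$- p{\left(B{\left(Y \right)},-117 \right)} = - \left(-10\right) \left(-117\right) = \left(-1\right) 1170 = -1170$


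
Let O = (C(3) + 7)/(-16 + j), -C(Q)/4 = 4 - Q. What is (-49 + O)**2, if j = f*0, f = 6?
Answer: 619369/256 ≈ 2419.4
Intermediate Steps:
C(Q) = -16 + 4*Q (C(Q) = -4*(4 - Q) = -16 + 4*Q)
j = 0 (j = 6*0 = 0)
O = -3/16 (O = ((-16 + 4*3) + 7)/(-16 + 0) = ((-16 + 12) + 7)/(-16) = (-4 + 7)*(-1/16) = 3*(-1/16) = -3/16 ≈ -0.18750)
(-49 + O)**2 = (-49 - 3/16)**2 = (-787/16)**2 = 619369/256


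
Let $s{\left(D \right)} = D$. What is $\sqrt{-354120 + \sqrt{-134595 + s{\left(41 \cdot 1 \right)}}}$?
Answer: $\sqrt{-354120 + 7 i \sqrt{2746}} \approx 0.308 + 595.08 i$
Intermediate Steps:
$\sqrt{-354120 + \sqrt{-134595 + s{\left(41 \cdot 1 \right)}}} = \sqrt{-354120 + \sqrt{-134595 + 41 \cdot 1}} = \sqrt{-354120 + \sqrt{-134595 + 41}} = \sqrt{-354120 + \sqrt{-134554}} = \sqrt{-354120 + 7 i \sqrt{2746}}$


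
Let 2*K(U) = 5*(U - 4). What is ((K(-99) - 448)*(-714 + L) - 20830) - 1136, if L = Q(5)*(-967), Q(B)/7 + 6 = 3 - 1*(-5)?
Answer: 10032820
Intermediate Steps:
Q(B) = 14 (Q(B) = -42 + 7*(3 - 1*(-5)) = -42 + 7*(3 + 5) = -42 + 7*8 = -42 + 56 = 14)
K(U) = -10 + 5*U/2 (K(U) = (5*(U - 4))/2 = (5*(-4 + U))/2 = (-20 + 5*U)/2 = -10 + 5*U/2)
L = -13538 (L = 14*(-967) = -13538)
((K(-99) - 448)*(-714 + L) - 20830) - 1136 = (((-10 + (5/2)*(-99)) - 448)*(-714 - 13538) - 20830) - 1136 = (((-10 - 495/2) - 448)*(-14252) - 20830) - 1136 = ((-515/2 - 448)*(-14252) - 20830) - 1136 = (-1411/2*(-14252) - 20830) - 1136 = (10054786 - 20830) - 1136 = 10033956 - 1136 = 10032820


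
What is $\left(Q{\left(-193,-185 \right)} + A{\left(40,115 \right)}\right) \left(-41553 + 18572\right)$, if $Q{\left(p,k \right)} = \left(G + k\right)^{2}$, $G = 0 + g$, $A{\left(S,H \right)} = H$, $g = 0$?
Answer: $-789167540$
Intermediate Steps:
$G = 0$ ($G = 0 + 0 = 0$)
$Q{\left(p,k \right)} = k^{2}$ ($Q{\left(p,k \right)} = \left(0 + k\right)^{2} = k^{2}$)
$\left(Q{\left(-193,-185 \right)} + A{\left(40,115 \right)}\right) \left(-41553 + 18572\right) = \left(\left(-185\right)^{2} + 115\right) \left(-41553 + 18572\right) = \left(34225 + 115\right) \left(-22981\right) = 34340 \left(-22981\right) = -789167540$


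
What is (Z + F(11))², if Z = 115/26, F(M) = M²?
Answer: 10634121/676 ≈ 15731.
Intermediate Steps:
Z = 115/26 (Z = 115*(1/26) = 115/26 ≈ 4.4231)
(Z + F(11))² = (115/26 + 11²)² = (115/26 + 121)² = (3261/26)² = 10634121/676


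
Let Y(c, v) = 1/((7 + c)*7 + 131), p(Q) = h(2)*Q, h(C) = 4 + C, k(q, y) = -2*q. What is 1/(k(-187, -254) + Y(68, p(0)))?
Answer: 656/245345 ≈ 0.0026738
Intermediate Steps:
p(Q) = 6*Q (p(Q) = (4 + 2)*Q = 6*Q)
Y(c, v) = 1/(180 + 7*c) (Y(c, v) = 1/((49 + 7*c) + 131) = 1/(180 + 7*c))
1/(k(-187, -254) + Y(68, p(0))) = 1/(-2*(-187) + 1/(180 + 7*68)) = 1/(374 + 1/(180 + 476)) = 1/(374 + 1/656) = 1/(245345/656) = 656/245345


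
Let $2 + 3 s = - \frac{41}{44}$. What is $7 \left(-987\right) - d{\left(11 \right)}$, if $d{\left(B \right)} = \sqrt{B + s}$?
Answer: $-6909 - \frac{21 \sqrt{11}}{22} \approx -6912.2$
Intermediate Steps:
$s = - \frac{43}{44}$ ($s = - \frac{2}{3} + \frac{\left(-41\right) \frac{1}{44}}{3} = - \frac{2}{3} + \frac{1}{3} \left(- \frac{41}{44}\right) = - \frac{2}{3} - \frac{41}{132} = - \frac{43}{44} \approx -0.97727$)
$d{\left(B \right)} = \sqrt{- \frac{43}{44} + B}$ ($d{\left(B \right)} = \sqrt{B - \frac{43}{44}} = \sqrt{- \frac{43}{44} + B}$)
$7 \left(-987\right) - d{\left(11 \right)} = 7 \left(-987\right) - \frac{\sqrt{-473 + 484 \cdot 11}}{22} = -6909 - \frac{\sqrt{-473 + 5324}}{22} = -6909 - \frac{\sqrt{4851}}{22} = -6909 - \frac{21 \sqrt{11}}{22}$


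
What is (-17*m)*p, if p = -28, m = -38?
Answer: -18088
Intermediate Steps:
(-17*m)*p = -17*(-38)*(-28) = 646*(-28) = -18088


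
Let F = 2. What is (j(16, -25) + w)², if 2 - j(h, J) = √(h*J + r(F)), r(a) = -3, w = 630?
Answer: (632 - I*√403)² ≈ 3.9902e+5 - 25375.0*I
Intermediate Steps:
j(h, J) = 2 - √(-3 + J*h) (j(h, J) = 2 - √(h*J - 3) = 2 - √(J*h - 3) = 2 - √(-3 + J*h))
(j(16, -25) + w)² = ((2 - √(-3 - 25*16)) + 630)² = ((2 - √(-3 - 400)) + 630)² = ((2 - √(-403)) + 630)² = ((2 - I*√403) + 630)² = (632 - I*√403)²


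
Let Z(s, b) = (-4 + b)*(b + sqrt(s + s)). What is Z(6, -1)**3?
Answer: 4625 - 3750*sqrt(3) ≈ -1870.2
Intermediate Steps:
Z(s, b) = (-4 + b)*(b + sqrt(2)*sqrt(s)) (Z(s, b) = (-4 + b)*(b + sqrt(2*s)) = (-4 + b)*(b + sqrt(2)*sqrt(s)))
Z(6, -1)**3 = ((-1)**2 - 4*(-1) - 4*sqrt(2)*sqrt(6) - sqrt(2)*sqrt(6))**3 = (1 + 4 - 8*sqrt(3) - 2*sqrt(3))**3 = (5 - 10*sqrt(3))**3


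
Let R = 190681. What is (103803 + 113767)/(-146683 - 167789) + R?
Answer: 29981808931/157236 ≈ 1.9068e+5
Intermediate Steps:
(103803 + 113767)/(-146683 - 167789) + R = (103803 + 113767)/(-146683 - 167789) + 190681 = 217570/(-314472) + 190681 = 217570*(-1/314472) + 190681 = -108785/157236 + 190681 = 29981808931/157236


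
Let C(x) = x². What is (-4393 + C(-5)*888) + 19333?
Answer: 37140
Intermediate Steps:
(-4393 + C(-5)*888) + 19333 = (-4393 + (-5)²*888) + 19333 = (-4393 + 25*888) + 19333 = (-4393 + 22200) + 19333 = 17807 + 19333 = 37140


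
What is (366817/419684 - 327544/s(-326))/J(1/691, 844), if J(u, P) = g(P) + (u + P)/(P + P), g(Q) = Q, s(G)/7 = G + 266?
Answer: 1433213824260574/1550257439879955 ≈ 0.92450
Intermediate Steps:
s(G) = 1862 + 7*G (s(G) = 7*(G + 266) = 7*(266 + G) = 1862 + 7*G)
J(u, P) = P + (P + u)/(2*P) (J(u, P) = P + (u + P)/(P + P) = P + (P + u)/((2*P)) = P + (P + u)*(1/(2*P)) = P + (P + u)/(2*P))
(366817/419684 - 327544/s(-326))/J(1/691, 844) = (366817/419684 - 327544/(1862 + 7*(-326)))/(1/2 + 844 + (1/2)/(691*844)) = (366817*(1/419684) - 327544/(1862 - 2282))/(1/2 + 844 + (1/2)*(1/691)*(1/844)) = (366817/419684 - 327544/(-420))/(1/2 + 844 + 1/1166408) = (366817/419684 - 327544*(-1/420))/(985031557/1166408) = (366817/419684 + 11698/15)*(1166408/985031557) = (4914965687/6295260)*(1166408/985031557) = 1433213824260574/1550257439879955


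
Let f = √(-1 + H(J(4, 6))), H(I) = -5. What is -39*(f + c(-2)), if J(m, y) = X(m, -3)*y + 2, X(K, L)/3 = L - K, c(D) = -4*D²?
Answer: 624 - 39*I*√6 ≈ 624.0 - 95.53*I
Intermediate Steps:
X(K, L) = -3*K + 3*L (X(K, L) = 3*(L - K) = -3*K + 3*L)
J(m, y) = 2 + y*(-9 - 3*m) (J(m, y) = (-3*m + 3*(-3))*y + 2 = (-3*m - 9)*y + 2 = (-9 - 3*m)*y + 2 = y*(-9 - 3*m) + 2 = 2 + y*(-9 - 3*m))
f = I*√6 (f = √(-1 - 5) = √(-6) = I*√6 ≈ 2.4495*I)
-39*(f + c(-2)) = -39*(I*√6 - 4*(-2)²) = -39*(I*√6 - 4*4) = -39*(I*√6 - 16) = -39*(-16 + I*√6) = 624 - 39*I*√6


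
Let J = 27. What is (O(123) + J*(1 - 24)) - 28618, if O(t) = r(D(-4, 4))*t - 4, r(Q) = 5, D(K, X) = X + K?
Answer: -28628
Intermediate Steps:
D(K, X) = K + X
O(t) = -4 + 5*t (O(t) = 5*t - 4 = -4 + 5*t)
(O(123) + J*(1 - 24)) - 28618 = ((-4 + 5*123) + 27*(1 - 24)) - 28618 = ((-4 + 615) + 27*(-23)) - 28618 = (611 - 621) - 28618 = -10 - 28618 = -28628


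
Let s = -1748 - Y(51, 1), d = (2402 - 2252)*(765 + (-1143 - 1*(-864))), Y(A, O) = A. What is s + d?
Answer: 71101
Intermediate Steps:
d = 72900 (d = 150*(765 + (-1143 + 864)) = 150*(765 - 279) = 150*486 = 72900)
s = -1799 (s = -1748 - 1*51 = -1748 - 51 = -1799)
s + d = -1799 + 72900 = 71101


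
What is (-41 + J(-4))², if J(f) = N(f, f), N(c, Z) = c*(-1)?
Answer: 1369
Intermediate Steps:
N(c, Z) = -c
J(f) = -f
(-41 + J(-4))² = (-41 - 1*(-4))² = (-41 + 4)² = (-37)² = 1369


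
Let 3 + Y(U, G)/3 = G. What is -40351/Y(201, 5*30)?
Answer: -40351/441 ≈ -91.499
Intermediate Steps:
Y(U, G) = -9 + 3*G
-40351/Y(201, 5*30) = -40351/(-9 + 3*(5*30)) = -40351/(-9 + 3*150) = -40351/(-9 + 450) = -40351/441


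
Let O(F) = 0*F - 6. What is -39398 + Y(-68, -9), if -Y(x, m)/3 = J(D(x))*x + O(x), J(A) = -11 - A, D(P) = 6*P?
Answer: 41608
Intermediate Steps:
O(F) = -6 (O(F) = 0 - 6 = -6)
Y(x, m) = 18 - 3*x*(-11 - 6*x) (Y(x, m) = -3*((-11 - 6*x)*x - 6) = -3*(x*(-11 - 6*x) - 6) = -3*(-6 + x*(-11 - 6*x)) = 18 - 3*x*(-11 - 6*x))
-39398 + Y(-68, -9) = -39398 + (18 + 3*(-68)*(11 + 6*(-68))) = -39398 + (18 + 3*(-68)*(11 - 408)) = -39398 + (18 + 3*(-68)*(-397)) = -39398 + (18 + 80988) = -39398 + 81006 = 41608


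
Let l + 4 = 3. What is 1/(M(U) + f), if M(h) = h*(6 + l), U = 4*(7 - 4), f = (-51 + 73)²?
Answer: 1/544 ≈ 0.0018382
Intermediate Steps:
l = -1 (l = -4 + 3 = -1)
f = 484 (f = 22² = 484)
U = 12 (U = 4*3 = 12)
M(h) = 5*h (M(h) = h*(6 - 1) = h*5 = 5*h)
1/(M(U) + f) = 1/(5*12 + 484) = 1/(60 + 484) = 1/544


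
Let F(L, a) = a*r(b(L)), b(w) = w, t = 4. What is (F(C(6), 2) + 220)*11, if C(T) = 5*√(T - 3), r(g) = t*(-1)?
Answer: 2332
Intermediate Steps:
r(g) = -4 (r(g) = 4*(-1) = -4)
C(T) = 5*√(-3 + T)
F(L, a) = -4*a (F(L, a) = a*(-4) = -4*a)
(F(C(6), 2) + 220)*11 = (-4*2 + 220)*11 = (-8 + 220)*11 = 212*11 = 2332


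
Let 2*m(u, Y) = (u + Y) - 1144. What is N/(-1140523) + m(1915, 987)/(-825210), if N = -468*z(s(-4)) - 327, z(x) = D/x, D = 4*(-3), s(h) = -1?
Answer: 1300567771/313723661610 ≈ 0.0041456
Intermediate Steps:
D = -12
z(x) = -12/x
m(u, Y) = -572 + Y/2 + u/2 (m(u, Y) = ((u + Y) - 1144)/2 = ((Y + u) - 1144)/2 = (-1144 + Y + u)/2 = -572 + Y/2 + u/2)
N = -5943 (N = -(-5616)/(-1) - 327 = -(-5616)*(-1) - 327 = -468*12 - 327 = -5616 - 327 = -5943)
N/(-1140523) + m(1915, 987)/(-825210) = -5943/(-1140523) + (-572 + (1/2)*987 + (1/2)*1915)/(-825210) = -5943*(-1/1140523) + (-572 + 987/2 + 1915/2)*(-1/825210) = 5943/1140523 + 879*(-1/825210) = 5943/1140523 - 293/275070 = 1300567771/313723661610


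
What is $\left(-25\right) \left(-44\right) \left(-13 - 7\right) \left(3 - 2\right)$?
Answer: $-22000$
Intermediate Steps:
$\left(-25\right) \left(-44\right) \left(-13 - 7\right) \left(3 - 2\right) = 1100 \left(\left(-20\right) 1\right) = 1100 \left(-20\right) = -22000$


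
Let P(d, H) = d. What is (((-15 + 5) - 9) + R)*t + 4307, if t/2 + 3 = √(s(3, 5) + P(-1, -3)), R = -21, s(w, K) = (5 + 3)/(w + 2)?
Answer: 4547 - 16*√15 ≈ 4485.0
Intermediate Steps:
s(w, K) = 8/(2 + w)
t = -6 + 2*√15/5 (t = -6 + 2*√(8/(2 + 3) - 1) = -6 + 2*√(8/5 - 1) = -6 + 2*√(⅗) = -6 + 2*(√15/5) = -6 + 2*√15/5 ≈ -4.4508)
(((-15 + 5) - 9) + R)*t + 4307 = (((-15 + 5) - 9) - 21)*(-6 + 2*√15/5) + 4307 = ((-10 - 9) - 21)*(-6 + 2*√15/5) + 4307 = (-19 - 21)*(-6 + 2*√15/5) + 4307 = -40*(-6 + 2*√15/5) + 4307 = (240 - 16*√15) + 4307 = 4547 - 16*√15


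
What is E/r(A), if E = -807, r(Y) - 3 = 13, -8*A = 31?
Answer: -807/16 ≈ -50.438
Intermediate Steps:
A = -31/8 (A = -1/8*31 = -31/8 ≈ -3.8750)
r(Y) = 16 (r(Y) = 3 + 13 = 16)
E/r(A) = -807/16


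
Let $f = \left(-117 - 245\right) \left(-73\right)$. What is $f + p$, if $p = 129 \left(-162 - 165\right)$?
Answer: $-15757$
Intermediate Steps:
$p = -42183$ ($p = 129 \left(-327\right) = -42183$)
$f = 26426$ ($f = \left(-362\right) \left(-73\right) = 26426$)
$f + p = 26426 - 42183 = -15757$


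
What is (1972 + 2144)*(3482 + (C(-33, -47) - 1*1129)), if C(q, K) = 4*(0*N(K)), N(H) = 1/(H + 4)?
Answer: 9684948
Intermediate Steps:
N(H) = 1/(4 + H)
C(q, K) = 0 (C(q, K) = 4*(0/(4 + K)) = 4*0 = 0)
(1972 + 2144)*(3482 + (C(-33, -47) - 1*1129)) = (1972 + 2144)*(3482 + (0 - 1*1129)) = 4116*(3482 + (0 - 1129)) = 4116*(3482 - 1129) = 4116*2353 = 9684948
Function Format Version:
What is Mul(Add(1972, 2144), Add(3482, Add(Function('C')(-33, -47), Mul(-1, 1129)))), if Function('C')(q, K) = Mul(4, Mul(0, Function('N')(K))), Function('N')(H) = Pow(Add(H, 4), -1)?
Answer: 9684948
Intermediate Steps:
Function('N')(H) = Pow(Add(4, H), -1)
Function('C')(q, K) = 0 (Function('C')(q, K) = Mul(4, Mul(0, Pow(Add(4, K), -1))) = Mul(4, 0) = 0)
Mul(Add(1972, 2144), Add(3482, Add(Function('C')(-33, -47), Mul(-1, 1129)))) = Mul(Add(1972, 2144), Add(3482, Add(0, Mul(-1, 1129)))) = Mul(4116, Add(3482, Add(0, -1129))) = Mul(4116, Add(3482, -1129)) = Mul(4116, 2353) = 9684948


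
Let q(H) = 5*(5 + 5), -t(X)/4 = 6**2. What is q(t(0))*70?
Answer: 3500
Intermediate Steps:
t(X) = -144 (t(X) = -4*6**2 = -4*36 = -144)
q(H) = 50 (q(H) = 5*10 = 50)
q(t(0))*70 = 50*70 = 3500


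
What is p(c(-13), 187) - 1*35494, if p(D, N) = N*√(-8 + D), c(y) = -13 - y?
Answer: -35494 + 374*I*√2 ≈ -35494.0 + 528.92*I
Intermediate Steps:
p(c(-13), 187) - 1*35494 = 187*√(-8 + (-13 - 1*(-13))) - 1*35494 = 187*√(-8 + (-13 + 13)) - 35494 = 187*√(-8 + 0) - 35494 = 187*√(-8) - 35494 = 187*(2*I*√2) - 35494 = 374*I*√2 - 35494 = -35494 + 374*I*√2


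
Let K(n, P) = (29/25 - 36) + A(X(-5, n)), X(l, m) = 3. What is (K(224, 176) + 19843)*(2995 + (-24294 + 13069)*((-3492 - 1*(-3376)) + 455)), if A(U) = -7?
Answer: -376447773224/5 ≈ -7.5290e+10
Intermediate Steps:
K(n, P) = -1046/25 (K(n, P) = (29/25 - 36) - 7 = -871/25 - 7 = -1046/25)
(K(224, 176) + 19843)*(2995 + (-24294 + 13069)*((-3492 - 1*(-3376)) + 455)) = (-1046/25 + 19843)*(2995 + (-24294 + 13069)*((-3492 - 1*(-3376)) + 455)) = 495029*(2995 - 11225*((-3492 + 3376) + 455))/25 = 495029*(2995 - 11225*(-116 + 455))/25 = 495029*(2995 - 11225*339)/25 = 495029*(2995 - 3805275)/25 = (495029/25)*(-3802280) = -376447773224/5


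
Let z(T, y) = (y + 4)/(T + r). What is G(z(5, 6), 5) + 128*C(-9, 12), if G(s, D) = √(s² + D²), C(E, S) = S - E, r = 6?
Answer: 2688 + 25*√5/11 ≈ 2693.1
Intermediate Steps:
z(T, y) = (4 + y)/(6 + T) (z(T, y) = (y + 4)/(T + 6) = (4 + y)/(6 + T))
G(s, D) = √(D² + s²)
G(z(5, 6), 5) + 128*C(-9, 12) = √(5² + ((4 + 6)/(6 + 5))²) + 128*(12 - 1*(-9)) = √(25 + (10/11)²) + 128*(12 + 9) = √(25 + ((1/11)*10)²) + 128*21 = √(25 + (10/11)²) + 2688 = √(25 + 100/121) + 2688 = √(3125/121) + 2688 = 25*√5/11 + 2688 = 2688 + 25*√5/11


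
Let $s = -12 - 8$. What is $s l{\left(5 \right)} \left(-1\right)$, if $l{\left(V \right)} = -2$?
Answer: $-40$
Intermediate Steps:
$s = -20$ ($s = -12 - 8 = -20$)
$s l{\left(5 \right)} \left(-1\right) = - 20 \left(\left(-2\right) \left(-1\right)\right) = \left(-20\right) 2 = -40$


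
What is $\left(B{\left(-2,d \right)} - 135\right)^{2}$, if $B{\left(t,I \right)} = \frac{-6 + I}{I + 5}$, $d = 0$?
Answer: $\frac{463761}{25} \approx 18550.0$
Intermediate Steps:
$B{\left(t,I \right)} = \frac{-6 + I}{5 + I}$
$\left(B{\left(-2,d \right)} - 135\right)^{2} = \left(\frac{-6 + 0}{5 + 0} - 135\right)^{2} = \left(\frac{1}{5} \left(-6\right) - 135\right)^{2} = \left(- \frac{6}{5} - 135\right)^{2} = \left(- \frac{681}{5}\right)^{2} = \frac{463761}{25}$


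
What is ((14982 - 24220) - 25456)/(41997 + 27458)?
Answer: -34694/69455 ≈ -0.49952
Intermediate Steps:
((14982 - 24220) - 25456)/(41997 + 27458) = (-9238 - 25456)/69455 = -34694*1/69455 = -34694/69455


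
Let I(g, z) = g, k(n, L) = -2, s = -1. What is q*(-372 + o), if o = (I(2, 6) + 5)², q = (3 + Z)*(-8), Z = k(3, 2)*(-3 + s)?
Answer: 28424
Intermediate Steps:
Z = 8 (Z = -2*(-3 - 1) = -2*(-4) = 8)
q = -88 (q = (3 + 8)*(-8) = 11*(-8) = -88)
o = 49 (o = (2 + 5)² = 7² = 49)
q*(-372 + o) = -88*(-372 + 49) = -88*(-323) = 28424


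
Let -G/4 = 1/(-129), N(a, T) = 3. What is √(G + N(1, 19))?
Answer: √50439/129 ≈ 1.7410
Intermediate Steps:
G = 4/129 (G = -4/(-129) = -4*(-1/129) = 4/129 ≈ 0.031008)
√(G + N(1, 19)) = √(4/129 + 3) = √(391/129) = √50439/129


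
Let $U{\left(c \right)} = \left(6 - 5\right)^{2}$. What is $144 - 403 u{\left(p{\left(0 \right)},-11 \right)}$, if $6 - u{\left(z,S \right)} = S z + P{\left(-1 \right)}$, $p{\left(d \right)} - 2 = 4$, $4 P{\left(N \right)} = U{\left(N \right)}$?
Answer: $- \frac{115085}{4} \approx -28771.0$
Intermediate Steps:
$U{\left(c \right)} = 1$ ($U{\left(c \right)} = 1^{2} = 1$)
$P{\left(N \right)} = \frac{1}{4}$ ($P{\left(N \right)} = \frac{1}{4} \cdot 1 = \frac{1}{4}$)
$p{\left(d \right)} = 6$ ($p{\left(d \right)} = 2 + 4 = 6$)
$u{\left(z,S \right)} = \frac{23}{4} - S z$ ($u{\left(z,S \right)} = 6 - \left(S z + \frac{1}{4}\right) = 6 - \left(\frac{1}{4} + S z\right) = \frac{23}{4} - S z$)
$144 - 403 u{\left(p{\left(0 \right)},-11 \right)} = 144 - 403 \left(\frac{23}{4} - \left(-11\right) 6\right) = 144 - 403 \left(\frac{23}{4} + 66\right) = 144 - \frac{115661}{4} = - \frac{115085}{4}$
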